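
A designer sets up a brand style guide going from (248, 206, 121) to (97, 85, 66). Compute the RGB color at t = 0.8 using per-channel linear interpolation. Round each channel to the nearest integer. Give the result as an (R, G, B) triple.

(127, 109, 77)

R = 248 + 0.8 × (97 − 248) = 248 + 0.8 × -151 = 127.2 → 127
G = 206 + 0.8 × (85 − 206) = 206 + 0.8 × -121 = 109.2 → 109
B = 121 + 0.8 × (66 − 121) = 121 + 0.8 × -55 = 77 → 77
So the blended color is (127, 109, 77), about #7f6d4d.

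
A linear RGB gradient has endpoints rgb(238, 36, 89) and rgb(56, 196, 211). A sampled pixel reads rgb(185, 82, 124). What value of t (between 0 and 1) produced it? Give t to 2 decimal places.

Invert the lerp on the R channel (largest span, 182): t = (185 − 238) / (56 − 238) = -53/-182 = 0.29121.
Check on G: (82 − 36)/(196 − 36) = 0.2875 ✓

0.29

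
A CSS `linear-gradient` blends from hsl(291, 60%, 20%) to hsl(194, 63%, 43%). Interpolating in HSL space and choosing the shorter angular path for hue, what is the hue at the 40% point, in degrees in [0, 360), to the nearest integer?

Hue arc: Δh = 194 − 291 = -97° (|Δh| ≤ 180, already the shorter path).
H = 291 + 0.4 × (-97) = 252.2 → 252°

252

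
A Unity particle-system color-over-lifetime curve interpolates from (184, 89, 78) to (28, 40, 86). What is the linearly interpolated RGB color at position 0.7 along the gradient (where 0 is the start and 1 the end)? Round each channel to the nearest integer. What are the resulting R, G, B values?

(75, 55, 84)

R = 184 + 0.7 × (28 − 184) = 184 + 0.7 × -156 = 74.8 → 75
G = 89 + 0.7 × (40 − 89) = 89 + 0.7 × -49 = 54.7 → 55
B = 78 + 0.7 × (86 − 78) = 78 + 0.7 × 8 = 83.6 → 84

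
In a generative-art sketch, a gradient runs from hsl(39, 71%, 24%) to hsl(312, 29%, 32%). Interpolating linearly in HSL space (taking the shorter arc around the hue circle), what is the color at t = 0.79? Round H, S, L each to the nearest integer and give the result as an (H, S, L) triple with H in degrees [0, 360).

(330, 38, 30)

Hue: 312 − 39 = 273°, but |273| > 180 so the shorter arc goes the other way: Δh = 273 − 360 = -87°.
H = 39 + 0.79 × (-87) = -29.73 → -30 → -30 mod 360 = 330°
S = 71 + 0.79 × (29 − 71) = 37.82 → 38%
L = 24 + 0.79 × (32 − 24) = 30.32 → 30%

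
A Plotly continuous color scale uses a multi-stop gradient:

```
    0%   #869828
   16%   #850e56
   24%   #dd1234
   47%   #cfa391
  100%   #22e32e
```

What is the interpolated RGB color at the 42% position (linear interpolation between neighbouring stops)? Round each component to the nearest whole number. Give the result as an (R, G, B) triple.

(210, 131, 125)

42% lies between the 24% and 47% stops, so the local fraction is t = (42 − 24)/(47 − 24) = 18/23 ≈ 0.7826.
#dd1234 → (221, 18, 52); #cfa391 → (207, 163, 145).
R = 221 + 0.7826 × (207 − 221) = 210.044 → 210
G = 18 + 0.7826 × (163 − 18) = 131.477 → 131
B = 52 + 0.7826 × (145 − 52) = 124.782 → 125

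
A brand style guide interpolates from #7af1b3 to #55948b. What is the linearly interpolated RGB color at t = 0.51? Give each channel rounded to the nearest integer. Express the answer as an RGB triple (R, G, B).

(103, 194, 159)

#7af1b3 → (122, 241, 179); #55948b → (85, 148, 139).
R = 122 + 0.51 × (85 − 122) = 122 + 0.51 × -37 = 103.13 → 103
G = 241 + 0.51 × (148 − 241) = 241 + 0.51 × -93 = 193.57 → 194
B = 179 + 0.51 × (139 − 179) = 179 + 0.51 × -40 = 158.6 → 159
So the blended color is (103, 194, 159), about #67c29f.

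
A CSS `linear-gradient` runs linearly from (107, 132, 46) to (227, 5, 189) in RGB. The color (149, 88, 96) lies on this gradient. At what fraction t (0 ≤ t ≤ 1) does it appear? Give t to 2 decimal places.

Invert the lerp on the B channel (largest span, 143): t = (96 − 46) / (189 − 46) = 50/143 = 0.34965.
Check on R: (149 − 107)/(227 − 107) = 0.35 ✓

0.35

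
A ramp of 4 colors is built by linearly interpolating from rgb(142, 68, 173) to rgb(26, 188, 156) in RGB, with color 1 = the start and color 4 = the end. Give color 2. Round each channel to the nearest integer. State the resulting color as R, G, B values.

With 4 swatches and endpoints inclusive, swatch 2 sits at t = (2 − 1)/(4 − 1) = 1/3 ≈ 0.3333.
R = 142 + 0.3333 × (26 − 142) = 103.337 → 103
G = 68 + 0.3333 × (188 − 68) = 107.996 → 108
B = 173 + 0.3333 × (156 − 173) = 167.334 → 167

(103, 108, 167)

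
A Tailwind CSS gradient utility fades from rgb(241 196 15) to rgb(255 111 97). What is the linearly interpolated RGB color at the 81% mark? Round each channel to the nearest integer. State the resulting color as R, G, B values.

81% corresponds to t = 0.81.
R = 241 + 0.81 × (255 − 241) = 241 + 0.81 × 14 = 252.34 → 252
G = 196 + 0.81 × (111 − 196) = 196 + 0.81 × -85 = 127.15 → 127
B = 15 + 0.81 × (97 − 15) = 15 + 0.81 × 82 = 81.42 → 81

(252, 127, 81)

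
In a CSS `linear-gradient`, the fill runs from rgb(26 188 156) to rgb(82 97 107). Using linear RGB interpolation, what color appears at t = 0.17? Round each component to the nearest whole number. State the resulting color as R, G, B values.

R = 26 + 0.17 × (82 − 26) = 26 + 0.17 × 56 = 35.52 → 36
G = 188 + 0.17 × (97 − 188) = 188 + 0.17 × -91 = 172.53 → 173
B = 156 + 0.17 × (107 − 156) = 156 + 0.17 × -49 = 147.67 → 148

(36, 173, 148)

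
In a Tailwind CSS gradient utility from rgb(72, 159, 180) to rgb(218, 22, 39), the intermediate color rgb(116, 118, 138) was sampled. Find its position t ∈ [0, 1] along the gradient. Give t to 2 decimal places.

Invert the lerp on the R channel (largest span, 146): t = (116 − 72) / (218 − 72) = 44/146 = 0.30137.
Check on G: (118 − 159)/(22 − 159) = 0.2993 ✓

0.30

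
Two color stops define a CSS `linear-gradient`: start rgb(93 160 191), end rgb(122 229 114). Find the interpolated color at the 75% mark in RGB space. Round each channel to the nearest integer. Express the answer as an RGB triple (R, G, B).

(115, 212, 133)

75% corresponds to t = 0.75.
R = 93 + 0.75 × (122 − 93) = 93 + 0.75 × 29 = 114.75 → 115
G = 160 + 0.75 × (229 − 160) = 160 + 0.75 × 69 = 211.75 → 212
B = 191 + 0.75 × (114 − 191) = 191 + 0.75 × -77 = 133.25 → 133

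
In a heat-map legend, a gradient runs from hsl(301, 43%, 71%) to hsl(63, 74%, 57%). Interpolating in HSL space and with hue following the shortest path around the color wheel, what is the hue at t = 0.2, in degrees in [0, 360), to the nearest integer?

Hue: 63 − 301 = -238°, but |-238| > 180 so the shorter arc goes the other way: Δh = -238 + 360 = 122°.
H = 301 + 0.2 × (122) = 325.4 → 325°

325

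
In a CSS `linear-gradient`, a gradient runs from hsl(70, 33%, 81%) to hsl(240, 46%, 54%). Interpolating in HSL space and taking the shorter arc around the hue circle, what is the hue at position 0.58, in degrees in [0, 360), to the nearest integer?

169

Hue arc: Δh = 240 − 70 = 170° (|Δh| ≤ 180, already the shorter path).
H = 70 + 0.58 × (170) = 168.6 → 169°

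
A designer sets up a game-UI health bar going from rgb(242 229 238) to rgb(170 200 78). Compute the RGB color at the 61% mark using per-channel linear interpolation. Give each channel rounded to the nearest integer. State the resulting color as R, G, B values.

(198, 211, 140)

61% corresponds to t = 0.61.
R = 242 + 0.61 × (170 − 242) = 242 + 0.61 × -72 = 198.08 → 198
G = 229 + 0.61 × (200 − 229) = 229 + 0.61 × -29 = 211.31 → 211
B = 238 + 0.61 × (78 − 238) = 238 + 0.61 × -160 = 140.4 → 140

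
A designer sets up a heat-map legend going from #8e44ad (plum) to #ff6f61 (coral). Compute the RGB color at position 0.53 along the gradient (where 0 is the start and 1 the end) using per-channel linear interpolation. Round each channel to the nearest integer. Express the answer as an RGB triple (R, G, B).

#8e44ad → (142, 68, 173); #ff6f61 → (255, 111, 97).
R = 142 + 0.53 × (255 − 142) = 142 + 0.53 × 113 = 201.89 → 202
G = 68 + 0.53 × (111 − 68) = 68 + 0.53 × 43 = 90.79 → 91
B = 173 + 0.53 × (97 − 173) = 173 + 0.53 × -76 = 132.72 → 133

(202, 91, 133)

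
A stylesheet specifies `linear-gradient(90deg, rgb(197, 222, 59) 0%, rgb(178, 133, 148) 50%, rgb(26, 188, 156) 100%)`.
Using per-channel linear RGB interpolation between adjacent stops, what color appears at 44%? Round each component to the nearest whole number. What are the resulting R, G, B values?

44% lies between the 0% and 50% stops, so the local fraction is t = (44 − 0)/(50 − 0) = 44/50 ≈ 0.88.
R = 197 + 0.88 × (178 − 197) = 180.28 → 180
G = 222 + 0.88 × (133 − 222) = 143.68 → 144
B = 59 + 0.88 × (148 − 59) = 137.32 → 137

(180, 144, 137)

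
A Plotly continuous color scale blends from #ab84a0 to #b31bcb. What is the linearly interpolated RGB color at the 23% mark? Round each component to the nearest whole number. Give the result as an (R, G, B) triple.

(173, 108, 170)

#ab84a0 → (171, 132, 160); #b31bcb → (179, 27, 203).
23% corresponds to t = 0.23.
R = 171 + 0.23 × (179 − 171) = 171 + 0.23 × 8 = 172.84 → 173
G = 132 + 0.23 × (27 − 132) = 132 + 0.23 × -105 = 107.85 → 108
B = 160 + 0.23 × (203 − 160) = 160 + 0.23 × 43 = 169.89 → 170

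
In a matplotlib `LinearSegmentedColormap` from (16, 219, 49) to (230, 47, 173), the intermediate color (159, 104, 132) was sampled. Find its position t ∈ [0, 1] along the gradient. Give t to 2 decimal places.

0.67

Invert the lerp on the R channel (largest span, 214): t = (159 − 16) / (230 − 16) = 143/214 = 0.66822.
Check on G: (104 − 219)/(47 − 219) = 0.6686 ✓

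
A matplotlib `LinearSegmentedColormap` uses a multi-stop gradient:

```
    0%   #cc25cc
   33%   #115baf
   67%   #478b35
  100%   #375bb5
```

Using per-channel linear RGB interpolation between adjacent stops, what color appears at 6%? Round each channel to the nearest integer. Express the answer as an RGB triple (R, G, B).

6% lies between the 0% and 33% stops, so the local fraction is t = (6 − 0)/(33 − 0) = 6/33 ≈ 0.1818.
#cc25cc → (204, 37, 204); #115baf → (17, 91, 175).
R = 204 + 0.1818 × (17 − 204) = 170.003 → 170
G = 37 + 0.1818 × (91 − 37) = 46.817 → 47
B = 204 + 0.1818 × (175 − 204) = 198.728 → 199

(170, 47, 199)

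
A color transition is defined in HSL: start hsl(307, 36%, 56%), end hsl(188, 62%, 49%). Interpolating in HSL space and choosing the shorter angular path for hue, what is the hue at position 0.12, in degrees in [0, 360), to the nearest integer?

Hue arc: Δh = 188 − 307 = -119° (|Δh| ≤ 180, already the shorter path).
H = 307 + 0.12 × (-119) = 292.72 → 293°

293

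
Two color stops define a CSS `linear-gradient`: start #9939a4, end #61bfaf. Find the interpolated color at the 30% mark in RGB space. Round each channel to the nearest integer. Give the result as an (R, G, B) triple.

#9939a4 → (153, 57, 164); #61bfaf → (97, 191, 175).
30% corresponds to t = 0.3.
R = 153 + 0.3 × (97 − 153) = 153 + 0.3 × -56 = 136.2 → 136
G = 57 + 0.3 × (191 − 57) = 57 + 0.3 × 134 = 97.2 → 97
B = 164 + 0.3 × (175 − 164) = 164 + 0.3 × 11 = 167.3 → 167

(136, 97, 167)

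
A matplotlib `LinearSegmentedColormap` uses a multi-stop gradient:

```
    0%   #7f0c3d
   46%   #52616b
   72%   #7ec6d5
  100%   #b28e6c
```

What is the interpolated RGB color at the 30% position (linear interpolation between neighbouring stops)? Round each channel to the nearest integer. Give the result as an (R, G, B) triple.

30% lies between the 0% and 46% stops, so the local fraction is t = (30 − 0)/(46 − 0) = 30/46 ≈ 0.6522.
#7f0c3d → (127, 12, 61); #52616b → (82, 97, 107).
R = 127 + 0.6522 × (82 − 127) = 97.651 → 98
G = 12 + 0.6522 × (97 − 12) = 67.437 → 67
B = 61 + 0.6522 × (107 − 61) = 91.001 → 91

(98, 67, 91)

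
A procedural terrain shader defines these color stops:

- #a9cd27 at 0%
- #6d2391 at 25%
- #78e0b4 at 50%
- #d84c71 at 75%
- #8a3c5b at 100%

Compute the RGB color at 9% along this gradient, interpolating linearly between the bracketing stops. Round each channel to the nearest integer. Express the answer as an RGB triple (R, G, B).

(147, 144, 77)

9% lies between the 0% and 25% stops, so the local fraction is t = (9 − 0)/(25 − 0) = 9/25 ≈ 0.36.
#a9cd27 → (169, 205, 39); #6d2391 → (109, 35, 145).
R = 169 + 0.36 × (109 − 169) = 147.4 → 147
G = 205 + 0.36 × (35 − 205) = 143.8 → 144
B = 39 + 0.36 × (145 − 39) = 77.16 → 77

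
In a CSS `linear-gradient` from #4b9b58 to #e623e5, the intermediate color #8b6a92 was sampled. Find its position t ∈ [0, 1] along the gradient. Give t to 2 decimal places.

Invert the lerp on the R channel (largest span, 155): t = (139 − 75) / (230 − 75) = 64/155 = 0.4129.
Check on G: (106 − 155)/(35 − 155) = 0.4083 ✓

0.41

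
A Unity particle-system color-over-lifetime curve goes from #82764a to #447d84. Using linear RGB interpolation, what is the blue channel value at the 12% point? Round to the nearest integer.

B₁ = 74 (from #82764a), B₂ = 132 (from #447d84).
B = 74 + 0.12 × (132 − 74) = 80.96 → 81

81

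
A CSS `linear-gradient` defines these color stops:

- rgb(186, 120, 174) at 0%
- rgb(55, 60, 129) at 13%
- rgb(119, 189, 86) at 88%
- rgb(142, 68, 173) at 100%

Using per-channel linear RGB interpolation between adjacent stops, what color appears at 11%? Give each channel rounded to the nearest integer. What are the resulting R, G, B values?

(75, 69, 136)

11% lies between the 0% and 13% stops, so the local fraction is t = (11 − 0)/(13 − 0) = 11/13 ≈ 0.8462.
R = 186 + 0.8462 × (55 − 186) = 75.148 → 75
G = 120 + 0.8462 × (60 − 120) = 69.228 → 69
B = 174 + 0.8462 × (129 − 174) = 135.921 → 136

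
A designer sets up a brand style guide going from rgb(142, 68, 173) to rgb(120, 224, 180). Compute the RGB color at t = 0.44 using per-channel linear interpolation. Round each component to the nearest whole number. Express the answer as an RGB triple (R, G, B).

R = 142 + 0.44 × (120 − 142) = 142 + 0.44 × -22 = 132.32 → 132
G = 68 + 0.44 × (224 − 68) = 68 + 0.44 × 156 = 136.64 → 137
B = 173 + 0.44 × (180 − 173) = 173 + 0.44 × 7 = 176.08 → 176

(132, 137, 176)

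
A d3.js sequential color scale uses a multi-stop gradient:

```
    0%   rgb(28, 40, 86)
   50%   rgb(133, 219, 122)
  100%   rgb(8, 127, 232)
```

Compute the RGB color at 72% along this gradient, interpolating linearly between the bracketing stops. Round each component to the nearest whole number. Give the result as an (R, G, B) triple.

72% lies between the 50% and 100% stops, so the local fraction is t = (72 − 50)/(100 − 50) = 22/50 ≈ 0.44.
R = 133 + 0.44 × (8 − 133) = 78 → 78
G = 219 + 0.44 × (127 − 219) = 178.52 → 179
B = 122 + 0.44 × (232 − 122) = 170.4 → 170

(78, 179, 170)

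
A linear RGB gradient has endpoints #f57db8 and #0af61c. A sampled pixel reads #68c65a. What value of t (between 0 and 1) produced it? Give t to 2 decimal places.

0.60

Invert the lerp on the R channel (largest span, 235): t = (104 − 245) / (10 − 245) = -141/-235 = 0.6.
Check on G: (198 − 125)/(246 − 125) = 0.6033 ✓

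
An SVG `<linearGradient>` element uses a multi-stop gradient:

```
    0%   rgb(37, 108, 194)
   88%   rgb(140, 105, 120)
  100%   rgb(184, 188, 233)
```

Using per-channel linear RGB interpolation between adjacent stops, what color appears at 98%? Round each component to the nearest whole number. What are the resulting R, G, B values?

(177, 174, 214)

98% lies between the 88% and 100% stops, so the local fraction is t = (98 − 88)/(100 − 88) = 10/12 ≈ 0.8333.
R = 140 + 0.8333 × (184 − 140) = 176.665 → 177
G = 105 + 0.8333 × (188 − 105) = 174.164 → 174
B = 120 + 0.8333 × (233 − 120) = 214.163 → 214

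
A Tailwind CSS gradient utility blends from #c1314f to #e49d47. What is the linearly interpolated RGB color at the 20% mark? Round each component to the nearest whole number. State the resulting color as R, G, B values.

#c1314f → (193, 49, 79); #e49d47 → (228, 157, 71).
20% corresponds to t = 0.2.
R = 193 + 0.2 × (228 − 193) = 193 + 0.2 × 35 = 200 → 200
G = 49 + 0.2 × (157 − 49) = 49 + 0.2 × 108 = 70.6 → 71
B = 79 + 0.2 × (71 − 79) = 79 + 0.2 × -8 = 77.4 → 77
So the blended color is (200, 71, 77), about #c8474d.

(200, 71, 77)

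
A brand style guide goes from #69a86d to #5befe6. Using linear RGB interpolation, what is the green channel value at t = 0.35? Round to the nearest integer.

193

G₁ = 168 (from #69a86d), G₂ = 239 (from #5befe6).
G = 168 + 0.35 × (239 − 168) = 192.85 → 193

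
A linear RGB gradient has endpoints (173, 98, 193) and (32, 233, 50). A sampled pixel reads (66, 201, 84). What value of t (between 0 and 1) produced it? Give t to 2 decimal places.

0.76

Invert the lerp on the B channel (largest span, 143): t = (84 − 193) / (50 − 193) = -109/-143 = 0.76224.
Check on R: (66 − 173)/(32 − 173) = 0.7589 ✓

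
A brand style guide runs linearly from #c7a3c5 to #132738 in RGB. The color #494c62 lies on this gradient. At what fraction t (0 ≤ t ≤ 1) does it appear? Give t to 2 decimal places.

Invert the lerp on the R channel (largest span, 180): t = (73 − 199) / (19 − 199) = -126/-180 = 0.7.
Check on G: (76 − 163)/(39 − 163) = 0.7016 ✓

0.70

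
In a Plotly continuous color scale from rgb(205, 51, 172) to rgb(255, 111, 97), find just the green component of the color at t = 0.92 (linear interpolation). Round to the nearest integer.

106

G = 51 + 0.92 × (111 − 51) = 106.2 → 106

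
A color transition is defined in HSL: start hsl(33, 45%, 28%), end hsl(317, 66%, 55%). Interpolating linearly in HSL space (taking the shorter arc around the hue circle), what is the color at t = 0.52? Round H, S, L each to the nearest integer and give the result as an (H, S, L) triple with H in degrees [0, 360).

Hue: 317 − 33 = 284°, but |284| > 180 so the shorter arc goes the other way: Δh = 284 − 360 = -76°.
H = 33 + 0.52 × (-76) = -6.52 → -7 → -7 mod 360 = 353°
S = 45 + 0.52 × (66 − 45) = 55.92 → 56%
L = 28 + 0.52 × (55 − 28) = 42.04 → 42%

(353, 56, 42)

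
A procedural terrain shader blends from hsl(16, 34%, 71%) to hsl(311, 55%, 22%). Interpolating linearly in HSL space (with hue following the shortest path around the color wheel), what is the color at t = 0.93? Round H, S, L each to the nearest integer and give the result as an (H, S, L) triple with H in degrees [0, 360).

Hue: 311 − 16 = 295°, but |295| > 180 so the shorter arc goes the other way: Δh = 295 − 360 = -65°.
H = 16 + 0.93 × (-65) = -44.45 → -44 → -44 mod 360 = 316°
S = 34 + 0.93 × (55 − 34) = 53.53 → 54%
L = 71 + 0.93 × (22 − 71) = 25.43 → 25%

(316, 54, 25)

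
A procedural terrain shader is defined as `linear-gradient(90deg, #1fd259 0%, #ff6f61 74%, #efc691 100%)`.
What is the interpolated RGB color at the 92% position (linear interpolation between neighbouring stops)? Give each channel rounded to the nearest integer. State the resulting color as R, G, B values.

92% lies between the 74% and 100% stops, so the local fraction is t = (92 − 74)/(100 − 74) = 18/26 ≈ 0.6923.
#ff6f61 → (255, 111, 97); #efc691 → (239, 198, 145).
R = 255 + 0.6923 × (239 − 255) = 243.923 → 244
G = 111 + 0.6923 × (198 − 111) = 171.23 → 171
B = 97 + 0.6923 × (145 − 97) = 130.23 → 130

(244, 171, 130)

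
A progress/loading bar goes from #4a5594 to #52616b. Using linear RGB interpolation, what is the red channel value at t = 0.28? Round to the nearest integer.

R₁ = 74 (from #4a5594), R₂ = 82 (from #52616b).
R = 74 + 0.28 × (82 − 74) = 76.24 → 76

76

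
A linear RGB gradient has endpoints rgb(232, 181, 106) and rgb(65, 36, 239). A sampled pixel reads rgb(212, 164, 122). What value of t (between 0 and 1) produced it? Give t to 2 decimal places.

0.12

Invert the lerp on the R channel (largest span, 167): t = (212 − 232) / (65 − 232) = -20/-167 = 0.11976.
Check on G: (164 − 181)/(36 − 181) = 0.1172 ✓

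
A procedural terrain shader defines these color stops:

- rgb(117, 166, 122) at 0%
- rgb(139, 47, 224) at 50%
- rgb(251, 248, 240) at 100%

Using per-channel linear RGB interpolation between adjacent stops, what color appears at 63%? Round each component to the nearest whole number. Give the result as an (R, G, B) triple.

(168, 99, 228)

63% lies between the 50% and 100% stops, so the local fraction is t = (63 − 50)/(100 − 50) = 13/50 ≈ 0.26.
R = 139 + 0.26 × (251 − 139) = 168.12 → 168
G = 47 + 0.26 × (248 − 47) = 99.26 → 99
B = 224 + 0.26 × (240 − 224) = 228.16 → 228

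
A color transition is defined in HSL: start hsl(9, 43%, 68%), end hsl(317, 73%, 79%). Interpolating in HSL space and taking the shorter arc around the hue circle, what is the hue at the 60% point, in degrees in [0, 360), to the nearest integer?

338

Hue: 317 − 9 = 308°, but |308| > 180 so the shorter arc goes the other way: Δh = 308 − 360 = -52°.
H = 9 + 0.6 × (-52) = -22.2 → -22 → -22 mod 360 = 338°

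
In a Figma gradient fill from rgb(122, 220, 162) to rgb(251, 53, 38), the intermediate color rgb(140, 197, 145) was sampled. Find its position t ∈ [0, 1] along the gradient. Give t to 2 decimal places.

0.14

Invert the lerp on the G channel (largest span, 167): t = (197 − 220) / (53 − 220) = -23/-167 = 0.13772.
Check on R: (140 − 122)/(251 − 122) = 0.1395 ✓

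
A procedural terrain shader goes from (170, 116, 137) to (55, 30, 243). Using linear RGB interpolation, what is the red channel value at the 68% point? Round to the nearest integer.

92

R = 170 + 0.68 × (55 − 170) = 91.8 → 92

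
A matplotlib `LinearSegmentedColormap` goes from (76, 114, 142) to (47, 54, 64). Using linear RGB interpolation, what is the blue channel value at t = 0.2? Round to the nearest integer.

B = 142 + 0.2 × (64 − 142) = 126.4 → 126

126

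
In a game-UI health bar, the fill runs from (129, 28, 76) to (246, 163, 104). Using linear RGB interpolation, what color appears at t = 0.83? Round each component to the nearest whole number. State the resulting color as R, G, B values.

R = 129 + 0.83 × (246 − 129) = 129 + 0.83 × 117 = 226.11 → 226
G = 28 + 0.83 × (163 − 28) = 28 + 0.83 × 135 = 140.05 → 140
B = 76 + 0.83 × (104 − 76) = 76 + 0.83 × 28 = 99.24 → 99

(226, 140, 99)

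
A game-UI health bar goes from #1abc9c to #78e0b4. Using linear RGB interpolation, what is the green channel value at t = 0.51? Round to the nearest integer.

G₁ = 188 (from #1abc9c), G₂ = 224 (from #78e0b4).
G = 188 + 0.51 × (224 − 188) = 206.36 → 206

206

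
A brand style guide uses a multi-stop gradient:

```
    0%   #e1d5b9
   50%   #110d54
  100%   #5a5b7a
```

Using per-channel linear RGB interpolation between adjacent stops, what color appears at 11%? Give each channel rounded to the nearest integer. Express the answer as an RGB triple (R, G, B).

11% lies between the 0% and 50% stops, so the local fraction is t = (11 − 0)/(50 − 0) = 11/50 ≈ 0.22.
#e1d5b9 → (225, 213, 185); #110d54 → (17, 13, 84).
R = 225 + 0.22 × (17 − 225) = 179.24 → 179
G = 213 + 0.22 × (13 − 213) = 169 → 169
B = 185 + 0.22 × (84 − 185) = 162.78 → 163

(179, 169, 163)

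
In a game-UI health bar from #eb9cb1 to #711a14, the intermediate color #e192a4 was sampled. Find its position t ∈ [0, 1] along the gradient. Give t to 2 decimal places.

0.08

Invert the lerp on the B channel (largest span, 157): t = (164 − 177) / (20 − 177) = -13/-157 = 0.082803.
Check on R: (225 − 235)/(113 − 235) = 0.08197 ✓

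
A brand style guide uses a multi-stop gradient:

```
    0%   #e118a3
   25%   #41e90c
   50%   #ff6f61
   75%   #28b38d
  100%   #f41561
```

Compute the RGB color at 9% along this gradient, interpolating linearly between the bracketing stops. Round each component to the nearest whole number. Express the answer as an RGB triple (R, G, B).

(167, 99, 109)

9% lies between the 0% and 25% stops, so the local fraction is t = (9 − 0)/(25 − 0) = 9/25 ≈ 0.36.
#e118a3 → (225, 24, 163); #41e90c → (65, 233, 12).
R = 225 + 0.36 × (65 − 225) = 167.4 → 167
G = 24 + 0.36 × (233 − 24) = 99.24 → 99
B = 163 + 0.36 × (12 − 163) = 108.64 → 109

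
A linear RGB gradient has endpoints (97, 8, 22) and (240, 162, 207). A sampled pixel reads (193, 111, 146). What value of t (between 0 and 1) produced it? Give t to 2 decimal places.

Invert the lerp on the B channel (largest span, 185): t = (146 − 22) / (207 − 22) = 124/185 = 0.67027.
Check on R: (193 − 97)/(240 − 97) = 0.6713 ✓

0.67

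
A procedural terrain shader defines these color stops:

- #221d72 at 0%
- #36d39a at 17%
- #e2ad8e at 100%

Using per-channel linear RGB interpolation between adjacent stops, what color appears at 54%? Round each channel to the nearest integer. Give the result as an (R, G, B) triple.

(131, 194, 149)

54% lies between the 17% and 100% stops, so the local fraction is t = (54 − 17)/(100 − 17) = 37/83 ≈ 0.4458.
#36d39a → (54, 211, 154); #e2ad8e → (226, 173, 142).
R = 54 + 0.4458 × (226 − 54) = 130.678 → 131
G = 211 + 0.4458 × (173 − 211) = 194.06 → 194
B = 154 + 0.4458 × (142 − 154) = 148.65 → 149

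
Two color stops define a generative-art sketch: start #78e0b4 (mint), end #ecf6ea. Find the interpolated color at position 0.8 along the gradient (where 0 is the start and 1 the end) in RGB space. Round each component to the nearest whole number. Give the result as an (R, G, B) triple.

(213, 242, 223)

#78e0b4 → (120, 224, 180); #ecf6ea → (236, 246, 234).
R = 120 + 0.8 × (236 − 120) = 120 + 0.8 × 116 = 212.8 → 213
G = 224 + 0.8 × (246 − 224) = 224 + 0.8 × 22 = 241.6 → 242
B = 180 + 0.8 × (234 − 180) = 180 + 0.8 × 54 = 223.2 → 223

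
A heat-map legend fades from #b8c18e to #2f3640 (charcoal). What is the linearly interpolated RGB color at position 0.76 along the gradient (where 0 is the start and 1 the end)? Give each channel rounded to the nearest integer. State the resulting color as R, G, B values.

(80, 87, 83)

#b8c18e → (184, 193, 142); #2f3640 → (47, 54, 64).
R = 184 + 0.76 × (47 − 184) = 184 + 0.76 × -137 = 79.88 → 80
G = 193 + 0.76 × (54 − 193) = 193 + 0.76 × -139 = 87.36 → 87
B = 142 + 0.76 × (64 − 142) = 142 + 0.76 × -78 = 82.72 → 83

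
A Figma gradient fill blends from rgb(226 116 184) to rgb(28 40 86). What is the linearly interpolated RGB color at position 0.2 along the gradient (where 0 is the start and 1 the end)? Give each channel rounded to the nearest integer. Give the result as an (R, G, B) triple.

R = 226 + 0.2 × (28 − 226) = 226 + 0.2 × -198 = 186.4 → 186
G = 116 + 0.2 × (40 − 116) = 116 + 0.2 × -76 = 100.8 → 101
B = 184 + 0.2 × (86 − 184) = 184 + 0.2 × -98 = 164.4 → 164

(186, 101, 164)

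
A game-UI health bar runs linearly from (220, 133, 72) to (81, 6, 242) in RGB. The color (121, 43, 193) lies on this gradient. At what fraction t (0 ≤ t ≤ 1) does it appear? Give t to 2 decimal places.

0.71

Invert the lerp on the B channel (largest span, 170): t = (193 − 72) / (242 − 72) = 121/170 = 0.71176.
Check on R: (121 − 220)/(81 − 220) = 0.7122 ✓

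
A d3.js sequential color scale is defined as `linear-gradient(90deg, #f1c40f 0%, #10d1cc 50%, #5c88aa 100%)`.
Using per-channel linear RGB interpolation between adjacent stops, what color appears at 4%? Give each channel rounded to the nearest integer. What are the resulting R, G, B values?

4% lies between the 0% and 50% stops, so the local fraction is t = (4 − 0)/(50 − 0) = 4/50 ≈ 0.08.
#f1c40f → (241, 196, 15); #10d1cc → (16, 209, 204).
R = 241 + 0.08 × (16 − 241) = 223 → 223
G = 196 + 0.08 × (209 − 196) = 197.04 → 197
B = 15 + 0.08 × (204 − 15) = 30.12 → 30

(223, 197, 30)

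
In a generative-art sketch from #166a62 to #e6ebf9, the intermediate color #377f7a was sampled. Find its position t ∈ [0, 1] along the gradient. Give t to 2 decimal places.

0.16

Invert the lerp on the R channel (largest span, 208): t = (55 − 22) / (230 − 22) = 33/208 = 0.15865.
Check on G: (127 − 106)/(235 − 106) = 0.1628 ✓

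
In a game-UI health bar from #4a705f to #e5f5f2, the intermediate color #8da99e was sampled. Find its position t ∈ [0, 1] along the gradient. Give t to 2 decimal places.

Invert the lerp on the R channel (largest span, 155): t = (141 − 74) / (229 − 74) = 67/155 = 0.43226.
Check on G: (169 − 112)/(245 − 112) = 0.4286 ✓

0.43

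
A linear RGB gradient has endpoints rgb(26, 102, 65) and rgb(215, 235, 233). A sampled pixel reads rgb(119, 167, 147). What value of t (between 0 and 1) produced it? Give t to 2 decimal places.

Invert the lerp on the R channel (largest span, 189): t = (119 − 26) / (215 − 26) = 93/189 = 0.49206.
Check on G: (167 − 102)/(235 − 102) = 0.4887 ✓

0.49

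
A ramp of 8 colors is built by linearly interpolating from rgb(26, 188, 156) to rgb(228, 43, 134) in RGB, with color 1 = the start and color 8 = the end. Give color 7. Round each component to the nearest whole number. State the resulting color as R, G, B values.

With 8 swatches and endpoints inclusive, swatch 7 sits at t = (7 − 1)/(8 − 1) = 6/7 ≈ 0.8571.
R = 26 + 0.8571 × (228 − 26) = 199.134 → 199
G = 188 + 0.8571 × (43 − 188) = 63.721 → 64
B = 156 + 0.8571 × (134 − 156) = 137.144 → 137

(199, 64, 137)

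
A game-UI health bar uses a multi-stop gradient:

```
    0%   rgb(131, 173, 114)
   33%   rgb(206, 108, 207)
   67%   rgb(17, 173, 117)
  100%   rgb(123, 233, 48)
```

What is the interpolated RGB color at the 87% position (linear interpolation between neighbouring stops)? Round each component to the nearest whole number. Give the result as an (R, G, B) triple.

(81, 209, 75)

87% lies between the 67% and 100% stops, so the local fraction is t = (87 − 67)/(100 − 67) = 20/33 ≈ 0.6061.
R = 17 + 0.6061 × (123 − 17) = 81.247 → 81
G = 173 + 0.6061 × (233 − 173) = 209.366 → 209
B = 117 + 0.6061 × (48 − 117) = 75.179 → 75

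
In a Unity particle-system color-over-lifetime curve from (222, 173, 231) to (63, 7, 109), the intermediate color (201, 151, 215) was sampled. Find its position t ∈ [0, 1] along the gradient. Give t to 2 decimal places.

Invert the lerp on the G channel (largest span, 166): t = (151 − 173) / (7 − 173) = -22/-166 = 0.13253.
Check on R: (201 − 222)/(63 − 222) = 0.1321 ✓

0.13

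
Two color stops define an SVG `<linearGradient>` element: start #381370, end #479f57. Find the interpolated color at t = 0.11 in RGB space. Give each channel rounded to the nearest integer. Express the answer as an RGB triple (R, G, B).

(58, 34, 109)

#381370 → (56, 19, 112); #479f57 → (71, 159, 87).
R = 56 + 0.11 × (71 − 56) = 56 + 0.11 × 15 = 57.65 → 58
G = 19 + 0.11 × (159 − 19) = 19 + 0.11 × 140 = 34.4 → 34
B = 112 + 0.11 × (87 − 112) = 112 + 0.11 × -25 = 109.25 → 109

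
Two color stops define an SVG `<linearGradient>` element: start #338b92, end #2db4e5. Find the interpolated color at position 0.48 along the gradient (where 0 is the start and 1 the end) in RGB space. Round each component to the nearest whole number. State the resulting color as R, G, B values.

(48, 159, 186)

#338b92 → (51, 139, 146); #2db4e5 → (45, 180, 229).
R = 51 + 0.48 × (45 − 51) = 51 + 0.48 × -6 = 48.12 → 48
G = 139 + 0.48 × (180 − 139) = 139 + 0.48 × 41 = 158.68 → 159
B = 146 + 0.48 × (229 − 146) = 146 + 0.48 × 83 = 185.84 → 186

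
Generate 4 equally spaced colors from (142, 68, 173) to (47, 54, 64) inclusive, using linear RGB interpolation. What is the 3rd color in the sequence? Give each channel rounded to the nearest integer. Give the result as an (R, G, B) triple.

With 4 swatches and endpoints inclusive, swatch 3 sits at t = (3 − 1)/(4 − 1) = 2/3 ≈ 0.6667.
R = 142 + 0.6667 × (47 − 142) = 78.663 → 79
G = 68 + 0.6667 × (54 − 68) = 58.666 → 59
B = 173 + 0.6667 × (64 − 173) = 100.33 → 100

(79, 59, 100)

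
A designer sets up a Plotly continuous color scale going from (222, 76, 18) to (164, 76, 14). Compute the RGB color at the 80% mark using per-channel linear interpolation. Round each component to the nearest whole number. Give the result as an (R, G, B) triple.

(176, 76, 15)

80% corresponds to t = 0.8.
R = 222 + 0.8 × (164 − 222) = 222 + 0.8 × -58 = 175.6 → 176
G = 76 + 0.8 × (76 − 76) = 76 + 0.8 × 0 = 76 → 76
B = 18 + 0.8 × (14 − 18) = 18 + 0.8 × -4 = 14.8 → 15
So the blended color is (176, 76, 15), about #b04c0f.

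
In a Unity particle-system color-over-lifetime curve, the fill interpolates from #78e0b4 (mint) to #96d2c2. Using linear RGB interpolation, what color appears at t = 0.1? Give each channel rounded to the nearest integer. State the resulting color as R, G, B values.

#78e0b4 → (120, 224, 180); #96d2c2 → (150, 210, 194).
R = 120 + 0.1 × (150 − 120) = 120 + 0.1 × 30 = 123 → 123
G = 224 + 0.1 × (210 − 224) = 224 + 0.1 × -14 = 222.6 → 223
B = 180 + 0.1 × (194 − 180) = 180 + 0.1 × 14 = 181.4 → 181

(123, 223, 181)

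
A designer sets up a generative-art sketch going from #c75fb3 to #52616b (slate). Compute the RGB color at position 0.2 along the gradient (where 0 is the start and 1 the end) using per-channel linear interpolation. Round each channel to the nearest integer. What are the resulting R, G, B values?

(176, 95, 165)

#c75fb3 → (199, 95, 179); #52616b → (82, 97, 107).
R = 199 + 0.2 × (82 − 199) = 199 + 0.2 × -117 = 175.6 → 176
G = 95 + 0.2 × (97 − 95) = 95 + 0.2 × 2 = 95.4 → 95
B = 179 + 0.2 × (107 − 179) = 179 + 0.2 × -72 = 164.6 → 165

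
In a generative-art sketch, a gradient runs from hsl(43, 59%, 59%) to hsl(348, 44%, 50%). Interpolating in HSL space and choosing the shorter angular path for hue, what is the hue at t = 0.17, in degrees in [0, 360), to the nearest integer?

34

Hue: 348 − 43 = 305°, but |305| > 180 so the shorter arc goes the other way: Δh = 305 − 360 = -55°.
H = 43 + 0.17 × (-55) = 33.65 → 34°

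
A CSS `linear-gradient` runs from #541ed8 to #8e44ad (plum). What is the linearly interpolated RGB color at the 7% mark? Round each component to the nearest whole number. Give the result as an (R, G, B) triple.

(88, 33, 213)

#541ed8 → (84, 30, 216); #8e44ad → (142, 68, 173).
7% corresponds to t = 0.07.
R = 84 + 0.07 × (142 − 84) = 84 + 0.07 × 58 = 88.06 → 88
G = 30 + 0.07 × (68 − 30) = 30 + 0.07 × 38 = 32.66 → 33
B = 216 + 0.07 × (173 − 216) = 216 + 0.07 × -43 = 212.99 → 213
So the blended color is (88, 33, 213), about #5821d5.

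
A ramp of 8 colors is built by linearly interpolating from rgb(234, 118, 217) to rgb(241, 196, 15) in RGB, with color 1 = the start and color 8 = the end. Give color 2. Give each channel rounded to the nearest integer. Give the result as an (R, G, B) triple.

With 8 swatches and endpoints inclusive, swatch 2 sits at t = (2 − 1)/(8 − 1) = 1/7 ≈ 0.1429.
R = 234 + 0.1429 × (241 − 234) = 235 → 235
G = 118 + 0.1429 × (196 − 118) = 129.146 → 129
B = 217 + 0.1429 × (15 − 217) = 188.134 → 188

(235, 129, 188)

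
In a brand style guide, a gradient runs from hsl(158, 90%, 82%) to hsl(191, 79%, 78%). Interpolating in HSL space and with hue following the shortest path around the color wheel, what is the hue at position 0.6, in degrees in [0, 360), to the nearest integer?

178

Hue arc: Δh = 191 − 158 = 33° (|Δh| ≤ 180, already the shorter path).
H = 158 + 0.6 × (33) = 177.8 → 178°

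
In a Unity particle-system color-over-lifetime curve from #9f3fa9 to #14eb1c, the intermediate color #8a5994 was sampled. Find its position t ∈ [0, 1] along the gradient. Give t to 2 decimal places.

Invert the lerp on the G channel (largest span, 172): t = (89 − 63) / (235 − 63) = 26/172 = 0.15116.
Check on R: (138 − 159)/(20 − 159) = 0.1511 ✓

0.15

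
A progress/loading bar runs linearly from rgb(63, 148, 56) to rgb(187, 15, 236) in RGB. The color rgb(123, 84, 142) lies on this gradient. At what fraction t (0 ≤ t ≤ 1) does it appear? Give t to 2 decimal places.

Invert the lerp on the B channel (largest span, 180): t = (142 − 56) / (236 − 56) = 86/180 = 0.47778.
Check on R: (123 − 63)/(187 − 63) = 0.4839 ✓

0.48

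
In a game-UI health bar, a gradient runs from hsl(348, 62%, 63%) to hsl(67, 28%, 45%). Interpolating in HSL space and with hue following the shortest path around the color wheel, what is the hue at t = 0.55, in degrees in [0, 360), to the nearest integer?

Hue: 67 − 348 = -281°, but |-281| > 180 so the shorter arc goes the other way: Δh = -281 + 360 = 79°.
H = 348 + 0.55 × (79) = 391.45 → 391 → 391 mod 360 = 31°

31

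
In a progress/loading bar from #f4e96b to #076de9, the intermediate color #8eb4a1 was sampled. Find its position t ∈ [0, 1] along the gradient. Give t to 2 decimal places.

Invert the lerp on the R channel (largest span, 237): t = (142 − 244) / (7 − 244) = -102/-237 = 0.43038.
Check on G: (180 − 233)/(109 − 233) = 0.4274 ✓

0.43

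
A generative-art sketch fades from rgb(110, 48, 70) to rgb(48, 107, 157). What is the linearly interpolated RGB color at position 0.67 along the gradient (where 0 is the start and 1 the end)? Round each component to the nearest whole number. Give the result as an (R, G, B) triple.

R = 110 + 0.67 × (48 − 110) = 110 + 0.67 × -62 = 68.46 → 68
G = 48 + 0.67 × (107 − 48) = 48 + 0.67 × 59 = 87.53 → 88
B = 70 + 0.67 × (157 − 70) = 70 + 0.67 × 87 = 128.29 → 128

(68, 88, 128)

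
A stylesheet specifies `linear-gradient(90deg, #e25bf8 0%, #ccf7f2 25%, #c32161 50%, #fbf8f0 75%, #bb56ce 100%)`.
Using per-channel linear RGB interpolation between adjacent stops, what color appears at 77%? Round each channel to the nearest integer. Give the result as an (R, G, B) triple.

(246, 235, 237)

77% lies between the 75% and 100% stops, so the local fraction is t = (77 − 75)/(100 − 75) = 2/25 ≈ 0.08.
#fbf8f0 → (251, 248, 240); #bb56ce → (187, 86, 206).
R = 251 + 0.08 × (187 − 251) = 245.88 → 246
G = 248 + 0.08 × (86 − 248) = 235.04 → 235
B = 240 + 0.08 × (206 − 240) = 237.28 → 237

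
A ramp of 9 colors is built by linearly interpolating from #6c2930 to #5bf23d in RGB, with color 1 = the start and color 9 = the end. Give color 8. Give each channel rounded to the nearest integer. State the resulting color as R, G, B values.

(93, 217, 59)

With 9 swatches and endpoints inclusive, swatch 8 sits at t = (8 − 1)/(9 − 1) = 7/8 ≈ 0.875.
#6c2930 → (108, 41, 48); #5bf23d → (91, 242, 61).
R = 108 + 0.875 × (91 − 108) = 93.125 → 93
G = 41 + 0.875 × (242 − 41) = 216.875 → 217
B = 48 + 0.875 × (61 − 48) = 59.375 → 59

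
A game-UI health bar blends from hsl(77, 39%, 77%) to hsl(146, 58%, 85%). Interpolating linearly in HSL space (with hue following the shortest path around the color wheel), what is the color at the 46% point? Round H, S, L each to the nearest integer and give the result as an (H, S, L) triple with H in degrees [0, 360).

(109, 48, 81)

Hue arc: Δh = 146 − 77 = 69° (|Δh| ≤ 180, already the shorter path).
H = 77 + 0.46 × (69) = 108.74 → 109°
S = 39 + 0.46 × (58 − 39) = 47.74 → 48%
L = 77 + 0.46 × (85 − 77) = 80.68 → 81%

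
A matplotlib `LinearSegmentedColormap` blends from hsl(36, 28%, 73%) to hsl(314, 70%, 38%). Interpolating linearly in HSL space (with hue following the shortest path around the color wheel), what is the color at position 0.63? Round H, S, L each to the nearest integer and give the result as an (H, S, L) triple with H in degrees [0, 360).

(344, 54, 51)

Hue: 314 − 36 = 278°, but |278| > 180 so the shorter arc goes the other way: Δh = 278 − 360 = -82°.
H = 36 + 0.63 × (-82) = -15.66 → -16 → -16 mod 360 = 344°
S = 28 + 0.63 × (70 − 28) = 54.46 → 54%
L = 73 + 0.63 × (38 − 73) = 50.95 → 51%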